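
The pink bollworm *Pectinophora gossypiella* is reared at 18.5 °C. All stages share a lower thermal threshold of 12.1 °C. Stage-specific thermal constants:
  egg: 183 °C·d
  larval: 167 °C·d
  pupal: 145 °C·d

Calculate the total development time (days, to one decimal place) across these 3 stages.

Daily accumulation at 18.5 °C = 18.5 − 12.1 = 6.4 DD/day.
Total K = 183 + 167 + 145 = 495 DD.
Total duration = 495 / 6.4 = 77.344 ≈ 77.3 days.

77.3 days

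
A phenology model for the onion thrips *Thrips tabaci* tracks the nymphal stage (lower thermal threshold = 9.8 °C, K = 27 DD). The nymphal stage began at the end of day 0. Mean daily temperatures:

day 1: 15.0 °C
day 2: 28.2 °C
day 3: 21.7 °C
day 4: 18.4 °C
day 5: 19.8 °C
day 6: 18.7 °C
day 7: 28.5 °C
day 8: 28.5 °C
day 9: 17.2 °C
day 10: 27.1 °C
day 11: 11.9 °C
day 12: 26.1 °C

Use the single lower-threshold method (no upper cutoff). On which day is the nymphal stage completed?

day 3

Daily DD above 9.8 °C: 5.2, 18.4, 11.9, 8.6, 10.0, 8.9, 18.7, 18.7, 7.4, 17.3, 2.1, 16.3.
Cumulative: 5.2, 23.6, 35.5, 44.1, 54.1, 63.0, 81.7, 100.4, 107.8, 125.1, 127.2, 143.5.
The total first reaches 27 DD on day 3.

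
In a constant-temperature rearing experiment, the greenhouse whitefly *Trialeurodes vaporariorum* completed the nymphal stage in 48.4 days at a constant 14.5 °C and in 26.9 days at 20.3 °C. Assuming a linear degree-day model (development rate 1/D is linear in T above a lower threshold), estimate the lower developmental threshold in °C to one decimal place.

Under the model K = D·(T − T_b), so D₁·(T₁ − T_b) = D₂·(T₂ − T_b).
48.4·(14.5 − T_b) = 26.9·(20.3 − T_b)
T_b = (48.4·14.5 − 26.9·20.3) / (48.4 − 26.9) = 155.73 / 21.5 = 7.243 °C ≈ 7.2 °C.

7.2 °C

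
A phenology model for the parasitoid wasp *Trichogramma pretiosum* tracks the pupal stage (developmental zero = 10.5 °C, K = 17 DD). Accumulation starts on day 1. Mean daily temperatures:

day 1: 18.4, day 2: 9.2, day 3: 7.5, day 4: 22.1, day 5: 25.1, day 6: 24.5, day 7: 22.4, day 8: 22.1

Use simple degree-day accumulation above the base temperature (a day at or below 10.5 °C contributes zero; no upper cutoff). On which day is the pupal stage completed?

day 4

Daily DD above 10.5 °C: 7.9, 0.0, 0.0, 11.6, 14.6, 14.0, 11.9, 11.6.
Cumulative: 7.9, 7.9, 7.9, 19.5, 34.1, 48.1, 60.0, 71.6.
The total first reaches 17 DD on day 4.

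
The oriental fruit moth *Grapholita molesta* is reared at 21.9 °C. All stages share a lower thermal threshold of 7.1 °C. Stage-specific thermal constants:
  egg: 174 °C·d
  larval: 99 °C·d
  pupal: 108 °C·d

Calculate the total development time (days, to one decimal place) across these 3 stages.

25.7 days

Daily accumulation at 21.9 °C = 21.9 − 7.1 = 14.8 DD/day.
Total K = 174 + 99 + 108 = 381 DD.
Total duration = 381 / 14.8 = 25.743 ≈ 25.7 days.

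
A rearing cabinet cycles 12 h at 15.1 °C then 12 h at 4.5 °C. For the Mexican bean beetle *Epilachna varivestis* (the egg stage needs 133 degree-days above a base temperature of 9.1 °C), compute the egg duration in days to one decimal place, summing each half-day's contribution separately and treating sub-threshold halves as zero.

44.3 days

Day half: max(0, 15.1 − 9.1) × 0.5 = 6.0 × 0.5 = 3.00 DD.
Night half: max(0, 4.5 − 9.1) × 0.5 = 0.0 × 0.5 = 0.00 DD.
Per 24 h: 3.00 DD/day.
Duration = 133 / 3.00 = 44.333 ≈ 44.3 days.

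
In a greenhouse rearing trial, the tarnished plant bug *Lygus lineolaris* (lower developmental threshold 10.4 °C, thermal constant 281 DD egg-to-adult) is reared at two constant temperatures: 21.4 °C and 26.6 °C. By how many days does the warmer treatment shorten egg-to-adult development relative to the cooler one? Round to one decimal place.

8.2 days

At 21.4 °C: 281 / (21.4 − 10.4) = 281 / 11.0 = 25.545 d.
At 26.6 °C: 281 / (26.6 − 10.4) = 281 / 16.2 = 17.346 d.
Difference = |25.545 − 17.346| = 8.200 ≈ 8.2 days.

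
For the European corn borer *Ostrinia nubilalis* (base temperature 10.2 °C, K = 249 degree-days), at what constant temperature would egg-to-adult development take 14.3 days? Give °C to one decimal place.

Required daily accumulation = 249 / 14.3 = 17.413 DD/day.
T = T_base + 17.413 = 10.2 + 17.413 = 27.613 ≈ 27.6 °C.

27.6 °C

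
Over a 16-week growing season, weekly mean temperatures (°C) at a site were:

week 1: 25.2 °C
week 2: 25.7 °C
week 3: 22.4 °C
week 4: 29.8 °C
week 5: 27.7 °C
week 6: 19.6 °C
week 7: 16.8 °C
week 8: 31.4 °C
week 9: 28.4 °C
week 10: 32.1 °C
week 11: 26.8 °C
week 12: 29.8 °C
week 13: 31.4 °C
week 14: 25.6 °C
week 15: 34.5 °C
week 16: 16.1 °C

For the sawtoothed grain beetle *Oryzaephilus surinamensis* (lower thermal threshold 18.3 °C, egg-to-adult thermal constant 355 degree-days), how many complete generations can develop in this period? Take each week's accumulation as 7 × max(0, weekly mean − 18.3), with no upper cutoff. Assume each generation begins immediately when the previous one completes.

2 generations

Weekly DD (7 × max(0, T̄ − 18.3)): 48.3, 51.8, 28.7, 80.5, 65.8, 9.1, 0.0, 91.7, 70.7, 96.6, 59.5, 80.5, 91.7, 51.1, 113.4, 0.0.
Season total = 939.4 DD.
Complete generations = ⌊939.4 / 355⌋ = 2.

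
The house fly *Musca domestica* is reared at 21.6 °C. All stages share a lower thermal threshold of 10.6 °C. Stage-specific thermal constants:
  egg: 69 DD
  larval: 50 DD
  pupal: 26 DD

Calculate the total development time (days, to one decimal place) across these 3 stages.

Daily accumulation at 21.6 °C = 21.6 − 10.6 = 11.0 DD/day.
Total K = 69 + 50 + 26 = 145 DD.
Total duration = 145 / 11.0 = 13.182 ≈ 13.2 days.

13.2 days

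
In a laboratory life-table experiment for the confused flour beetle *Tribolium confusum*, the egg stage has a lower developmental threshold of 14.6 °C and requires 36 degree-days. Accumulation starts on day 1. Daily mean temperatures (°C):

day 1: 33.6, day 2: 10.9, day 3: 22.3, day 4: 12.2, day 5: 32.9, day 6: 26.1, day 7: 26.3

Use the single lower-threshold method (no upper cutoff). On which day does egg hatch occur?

Daily DD above 14.6 °C: 19.0, 0.0, 7.7, 0.0, 18.3, 11.5, 11.7.
Cumulative: 19.0, 19.0, 26.7, 26.7, 45.0, 56.5, 68.2.
The total first reaches 36 DD on day 5.

day 5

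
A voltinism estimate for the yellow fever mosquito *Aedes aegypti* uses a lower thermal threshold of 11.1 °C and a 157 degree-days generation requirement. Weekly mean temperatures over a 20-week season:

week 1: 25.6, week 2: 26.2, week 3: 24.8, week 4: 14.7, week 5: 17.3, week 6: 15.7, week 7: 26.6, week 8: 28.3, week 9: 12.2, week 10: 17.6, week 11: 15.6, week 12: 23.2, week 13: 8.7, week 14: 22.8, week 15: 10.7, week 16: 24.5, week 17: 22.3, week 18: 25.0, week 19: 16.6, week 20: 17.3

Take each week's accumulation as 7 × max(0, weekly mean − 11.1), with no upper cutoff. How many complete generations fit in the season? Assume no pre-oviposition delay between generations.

7 generations

Weekly DD (7 × max(0, T̄ − 11.1)): 101.5, 105.7, 95.9, 25.2, 43.4, 32.2, 108.5, 120.4, 7.7, 45.5, 31.5, 84.7, 0.0, 81.9, 0.0, 93.8, 78.4, 97.3, 38.5, 43.4.
Season total = 1235.5 DD.
Complete generations = ⌊1235.5 / 157⌋ = 7.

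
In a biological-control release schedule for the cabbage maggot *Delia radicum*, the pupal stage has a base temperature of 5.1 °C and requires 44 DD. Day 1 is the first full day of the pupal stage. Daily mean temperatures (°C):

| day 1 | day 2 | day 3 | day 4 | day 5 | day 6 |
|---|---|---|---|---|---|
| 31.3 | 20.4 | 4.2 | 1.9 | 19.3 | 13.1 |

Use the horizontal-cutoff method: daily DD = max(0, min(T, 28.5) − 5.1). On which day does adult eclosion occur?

day 5

Daily DD above 5.1 °C (capped at 23.4): 23.4, 15.3, 0.0, 0.0, 14.2, 8.0.
Cumulative: 23.4, 38.7, 38.7, 38.7, 52.9, 60.9.
The total first reaches 44 DD on day 5.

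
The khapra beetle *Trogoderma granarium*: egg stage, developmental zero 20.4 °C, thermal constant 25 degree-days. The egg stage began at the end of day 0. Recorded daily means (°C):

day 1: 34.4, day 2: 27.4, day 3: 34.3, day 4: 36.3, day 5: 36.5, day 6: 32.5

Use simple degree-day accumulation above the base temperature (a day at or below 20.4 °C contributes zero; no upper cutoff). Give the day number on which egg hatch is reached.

day 3

Daily DD above 20.4 °C: 14.0, 7.0, 13.9, 15.9, 16.1, 12.1.
Cumulative: 14.0, 21.0, 34.9, 50.8, 66.9, 79.0.
The total first reaches 25 DD on day 3.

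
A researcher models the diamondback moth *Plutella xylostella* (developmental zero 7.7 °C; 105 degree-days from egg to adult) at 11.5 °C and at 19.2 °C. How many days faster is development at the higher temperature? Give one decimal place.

At 11.5 °C: 105 / (11.5 − 7.7) = 105 / 3.8 = 27.632 d.
At 19.2 °C: 105 / (19.2 − 7.7) = 105 / 11.5 = 9.130 d.
Difference = |27.632 − 9.130| = 18.501 ≈ 18.5 days.

18.5 days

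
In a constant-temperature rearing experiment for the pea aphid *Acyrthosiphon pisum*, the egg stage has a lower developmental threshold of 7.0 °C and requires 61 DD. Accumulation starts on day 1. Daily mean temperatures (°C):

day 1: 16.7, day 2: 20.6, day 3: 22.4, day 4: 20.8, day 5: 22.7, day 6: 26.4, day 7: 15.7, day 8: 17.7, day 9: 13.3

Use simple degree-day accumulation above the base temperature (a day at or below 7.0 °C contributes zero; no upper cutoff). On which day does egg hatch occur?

Daily DD above 7.0 °C: 9.7, 13.6, 15.4, 13.8, 15.7, 19.4, 8.7, 10.7, 6.3.
Cumulative: 9.7, 23.3, 38.7, 52.5, 68.2, 87.6, 96.3, 107.0, 113.3.
The total first reaches 61 DD on day 5.

day 5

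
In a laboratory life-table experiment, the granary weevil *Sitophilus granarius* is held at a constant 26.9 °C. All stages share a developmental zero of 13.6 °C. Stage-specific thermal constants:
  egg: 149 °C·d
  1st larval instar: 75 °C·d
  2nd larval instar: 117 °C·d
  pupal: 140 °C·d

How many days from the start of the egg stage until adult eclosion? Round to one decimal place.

36.2 days

Daily accumulation at 26.9 °C = 26.9 − 13.6 = 13.3 DD/day.
Total K = 149 + 75 + 117 + 140 = 481 DD.
Total duration = 481 / 13.3 = 36.165 ≈ 36.2 days.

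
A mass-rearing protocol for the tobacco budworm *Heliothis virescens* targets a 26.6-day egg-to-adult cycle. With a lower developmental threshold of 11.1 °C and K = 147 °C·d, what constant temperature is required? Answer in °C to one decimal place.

16.6 °C

Required daily accumulation = 147 / 26.6 = 5.526 DD/day.
T = T_base + 5.526 = 11.1 + 5.526 = 16.626 ≈ 16.6 °C.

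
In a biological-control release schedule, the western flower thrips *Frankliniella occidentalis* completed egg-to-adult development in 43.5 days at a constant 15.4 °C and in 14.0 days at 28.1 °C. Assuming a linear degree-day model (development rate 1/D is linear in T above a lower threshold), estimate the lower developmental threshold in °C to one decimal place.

Under the model K = D·(T − T_b), so D₁·(T₁ − T_b) = D₂·(T₂ − T_b).
43.5·(15.4 − T_b) = 14.0·(28.1 − T_b)
T_b = (43.5·15.4 − 14.0·28.1) / (43.5 − 14.0) = 276.50 / 29.5 = 9.373 °C ≈ 9.4 °C.

9.4 °C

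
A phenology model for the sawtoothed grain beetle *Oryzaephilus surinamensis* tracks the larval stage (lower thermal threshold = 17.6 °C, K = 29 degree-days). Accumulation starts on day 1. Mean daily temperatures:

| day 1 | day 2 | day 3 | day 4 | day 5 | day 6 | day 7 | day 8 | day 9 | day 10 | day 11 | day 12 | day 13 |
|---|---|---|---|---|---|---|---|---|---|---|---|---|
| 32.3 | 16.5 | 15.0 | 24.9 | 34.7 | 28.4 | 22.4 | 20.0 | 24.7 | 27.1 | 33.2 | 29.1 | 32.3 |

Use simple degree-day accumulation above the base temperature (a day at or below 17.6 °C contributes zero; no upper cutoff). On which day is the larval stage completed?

day 5

Daily DD above 17.6 °C: 14.7, 0.0, 0.0, 7.3, 17.1, 10.8, 4.8, 2.4, 7.1, 9.5, 15.6, 11.5, 14.7.
Cumulative: 14.7, 14.7, 14.7, 22.0, 39.1, 49.9, 54.7, 57.1, 64.2, 73.7, 89.3, 100.8, 115.5.
The total first reaches 29 DD on day 5.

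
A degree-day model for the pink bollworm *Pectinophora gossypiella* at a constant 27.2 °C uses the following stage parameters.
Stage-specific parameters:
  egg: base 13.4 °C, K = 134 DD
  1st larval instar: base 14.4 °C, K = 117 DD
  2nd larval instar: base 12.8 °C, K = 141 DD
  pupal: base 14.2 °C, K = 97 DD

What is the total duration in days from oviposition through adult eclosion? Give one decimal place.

36.1 days

egg: 134 / (27.2 − 13.4) = 134 / 13.8 = 9.710 d.
1st larval instar: 117 / (27.2 − 14.4) = 117 / 12.8 = 9.141 d.
2nd larval instar: 141 / (27.2 − 12.8) = 141 / 14.4 = 9.792 d.
pupal: 97 / (27.2 − 14.2) = 97 / 13.0 = 7.462 d.
Sum = 36.104 ≈ 36.1 days.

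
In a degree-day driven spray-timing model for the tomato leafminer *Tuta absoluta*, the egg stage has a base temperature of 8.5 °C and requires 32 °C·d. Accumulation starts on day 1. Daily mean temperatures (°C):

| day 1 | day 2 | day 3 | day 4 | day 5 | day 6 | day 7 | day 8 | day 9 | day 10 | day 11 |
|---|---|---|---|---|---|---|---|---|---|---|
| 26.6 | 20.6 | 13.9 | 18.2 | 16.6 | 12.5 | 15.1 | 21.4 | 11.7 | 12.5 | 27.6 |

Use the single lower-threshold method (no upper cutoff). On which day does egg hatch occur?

Daily DD above 8.5 °C: 18.1, 12.1, 5.4, 9.7, 8.1, 4.0, 6.6, 12.9, 3.2, 4.0, 19.1.
Cumulative: 18.1, 30.2, 35.6, 45.3, 53.4, 57.4, 64.0, 76.9, 80.1, 84.1, 103.2.
The total first reaches 32 DD on day 3.

day 3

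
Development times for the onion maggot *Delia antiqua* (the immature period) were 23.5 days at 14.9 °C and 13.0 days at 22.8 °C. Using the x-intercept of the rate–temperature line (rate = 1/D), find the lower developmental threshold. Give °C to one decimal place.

Equal thermal constants: D₁(T₁ − T_b) = D₂(T₂ − T_b).
23.5·(14.9 − T_b) = 13.0·(22.8 − T_b)
T_b = (23.5·14.9 − 13.0·22.8) / (23.5 − 13.0) = 53.75 / 10.5 = 5.119 °C ≈ 5.1 °C.

5.1 °C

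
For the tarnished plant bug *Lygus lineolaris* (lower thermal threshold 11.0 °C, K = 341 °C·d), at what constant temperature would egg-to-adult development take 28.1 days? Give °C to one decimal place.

23.1 °C

Required daily accumulation = 341 / 28.1 = 12.135 DD/day.
T = T_base + 12.135 = 11.0 + 12.135 = 23.135 ≈ 23.1 °C.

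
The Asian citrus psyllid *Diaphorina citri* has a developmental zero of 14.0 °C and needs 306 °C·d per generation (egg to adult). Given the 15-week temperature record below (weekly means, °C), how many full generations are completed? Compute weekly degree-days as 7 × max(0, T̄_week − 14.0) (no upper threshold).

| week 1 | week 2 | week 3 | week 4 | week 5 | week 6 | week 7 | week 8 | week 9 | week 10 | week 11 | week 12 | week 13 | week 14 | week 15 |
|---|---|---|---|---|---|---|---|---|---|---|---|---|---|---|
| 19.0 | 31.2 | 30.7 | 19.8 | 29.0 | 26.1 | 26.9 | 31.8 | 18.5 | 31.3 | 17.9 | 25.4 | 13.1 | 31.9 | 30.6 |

3 generations

Weekly DD (7 × max(0, T̄ − 14.0)): 35.0, 120.4, 116.9, 40.6, 105.0, 84.7, 90.3, 124.6, 31.5, 121.1, 27.3, 79.8, 0.0, 125.3, 116.2.
Season total = 1218.7 DD.
Complete generations = ⌊1218.7 / 306⌋ = 3.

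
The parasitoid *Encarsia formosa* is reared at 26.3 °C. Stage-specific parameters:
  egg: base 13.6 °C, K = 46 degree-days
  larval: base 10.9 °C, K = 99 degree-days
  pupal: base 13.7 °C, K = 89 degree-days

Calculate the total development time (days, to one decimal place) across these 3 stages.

17.1 days

egg: 46 / (26.3 − 13.6) = 46 / 12.7 = 3.622 d.
larval: 99 / (26.3 − 10.9) = 99 / 15.4 = 6.429 d.
pupal: 89 / (26.3 − 13.7) = 89 / 12.6 = 7.063 d.
Sum = 17.114 ≈ 17.1 days.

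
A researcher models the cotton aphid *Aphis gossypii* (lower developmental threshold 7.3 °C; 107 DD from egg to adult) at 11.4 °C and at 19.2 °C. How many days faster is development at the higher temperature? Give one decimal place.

At 11.4 °C: 107 / (11.4 − 7.3) = 107 / 4.1 = 26.098 d.
At 19.2 °C: 107 / (19.2 − 7.3) = 107 / 11.9 = 8.992 d.
Difference = |26.098 − 8.992| = 17.106 ≈ 17.1 days.

17.1 days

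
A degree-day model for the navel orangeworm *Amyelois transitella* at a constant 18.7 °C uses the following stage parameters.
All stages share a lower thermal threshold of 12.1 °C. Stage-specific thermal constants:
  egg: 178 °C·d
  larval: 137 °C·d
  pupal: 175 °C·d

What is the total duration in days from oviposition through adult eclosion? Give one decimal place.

Daily accumulation at 18.7 °C = 18.7 − 12.1 = 6.6 DD/day.
Total K = 178 + 137 + 175 = 490 DD.
Total duration = 490 / 6.6 = 74.242 ≈ 74.2 days.

74.2 days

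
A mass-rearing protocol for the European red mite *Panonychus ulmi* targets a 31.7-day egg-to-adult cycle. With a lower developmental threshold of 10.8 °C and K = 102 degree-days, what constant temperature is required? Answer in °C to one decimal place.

Required daily accumulation = 102 / 31.7 = 3.218 DD/day.
T = T_base + 3.218 = 10.8 + 3.218 = 14.018 ≈ 14.0 °C.

14.0 °C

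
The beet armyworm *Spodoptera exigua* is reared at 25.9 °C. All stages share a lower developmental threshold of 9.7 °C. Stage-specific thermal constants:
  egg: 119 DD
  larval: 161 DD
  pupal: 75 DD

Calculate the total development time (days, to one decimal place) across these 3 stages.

21.9 days

Daily accumulation at 25.9 °C = 25.9 − 9.7 = 16.2 DD/day.
Total K = 119 + 161 + 75 = 355 DD.
Total duration = 355 / 16.2 = 21.914 ≈ 21.9 days.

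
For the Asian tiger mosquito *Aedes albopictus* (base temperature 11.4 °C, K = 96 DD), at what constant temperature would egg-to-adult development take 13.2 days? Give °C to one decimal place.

18.7 °C

Required daily accumulation = 96 / 13.2 = 7.273 DD/day.
T = T_base + 7.273 = 11.4 + 7.273 = 18.673 ≈ 18.7 °C.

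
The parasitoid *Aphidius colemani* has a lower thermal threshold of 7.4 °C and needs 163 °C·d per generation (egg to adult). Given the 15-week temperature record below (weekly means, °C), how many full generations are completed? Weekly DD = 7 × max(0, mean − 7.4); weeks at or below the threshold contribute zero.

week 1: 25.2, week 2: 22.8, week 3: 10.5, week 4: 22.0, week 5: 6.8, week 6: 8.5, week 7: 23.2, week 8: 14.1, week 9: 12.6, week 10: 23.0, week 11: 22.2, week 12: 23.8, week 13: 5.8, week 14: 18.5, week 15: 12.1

6 generations

Weekly DD (7 × max(0, T̄ − 7.4)): 124.6, 107.8, 21.7, 102.2, 0.0, 7.7, 110.6, 46.9, 36.4, 109.2, 103.6, 114.8, 0.0, 77.7, 32.9.
Season total = 996.1 DD.
Complete generations = ⌊996.1 / 163⌋ = 6.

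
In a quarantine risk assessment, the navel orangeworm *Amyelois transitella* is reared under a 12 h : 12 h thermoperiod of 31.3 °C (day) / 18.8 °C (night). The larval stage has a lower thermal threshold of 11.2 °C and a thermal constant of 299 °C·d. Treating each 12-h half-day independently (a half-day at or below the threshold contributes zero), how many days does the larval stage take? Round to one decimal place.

Day half: max(0, 31.3 − 11.2) × 0.5 = 20.1 × 0.5 = 10.05 DD.
Night half: max(0, 18.8 − 11.2) × 0.5 = 7.6 × 0.5 = 3.80 DD.
Per 24 h: 13.85 DD/day.
Duration = 299 / 13.85 = 21.588 ≈ 21.6 days.

21.6 days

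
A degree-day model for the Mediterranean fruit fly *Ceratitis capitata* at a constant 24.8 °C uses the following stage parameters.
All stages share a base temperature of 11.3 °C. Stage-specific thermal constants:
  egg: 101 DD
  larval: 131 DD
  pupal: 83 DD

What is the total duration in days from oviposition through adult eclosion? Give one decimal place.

23.3 days

Daily accumulation at 24.8 °C = 24.8 − 11.3 = 13.5 DD/day.
Total K = 101 + 131 + 83 = 315 DD.
Total duration = 315 / 13.5 = 23.333 ≈ 23.3 days.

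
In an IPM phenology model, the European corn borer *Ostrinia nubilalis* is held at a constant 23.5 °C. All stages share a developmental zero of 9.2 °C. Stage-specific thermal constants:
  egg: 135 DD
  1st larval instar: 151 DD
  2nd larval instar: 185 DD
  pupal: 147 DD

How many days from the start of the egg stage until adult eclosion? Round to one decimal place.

43.2 days

Daily accumulation at 23.5 °C = 23.5 − 9.2 = 14.3 DD/day.
Total K = 135 + 151 + 185 + 147 = 618 DD.
Total duration = 618 / 14.3 = 43.217 ≈ 43.2 days.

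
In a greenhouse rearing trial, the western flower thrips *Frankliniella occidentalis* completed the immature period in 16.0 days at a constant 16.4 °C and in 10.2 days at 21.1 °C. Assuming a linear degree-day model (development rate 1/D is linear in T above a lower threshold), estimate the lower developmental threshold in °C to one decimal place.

Under the model K = D·(T − T_b), so D₁·(T₁ − T_b) = D₂·(T₂ − T_b).
16.0·(16.4 − T_b) = 10.2·(21.1 − T_b)
T_b = (16.0·16.4 − 10.2·21.1) / (16.0 − 10.2) = 47.18 / 5.8 = 8.134 °C ≈ 8.1 °C.

8.1 °C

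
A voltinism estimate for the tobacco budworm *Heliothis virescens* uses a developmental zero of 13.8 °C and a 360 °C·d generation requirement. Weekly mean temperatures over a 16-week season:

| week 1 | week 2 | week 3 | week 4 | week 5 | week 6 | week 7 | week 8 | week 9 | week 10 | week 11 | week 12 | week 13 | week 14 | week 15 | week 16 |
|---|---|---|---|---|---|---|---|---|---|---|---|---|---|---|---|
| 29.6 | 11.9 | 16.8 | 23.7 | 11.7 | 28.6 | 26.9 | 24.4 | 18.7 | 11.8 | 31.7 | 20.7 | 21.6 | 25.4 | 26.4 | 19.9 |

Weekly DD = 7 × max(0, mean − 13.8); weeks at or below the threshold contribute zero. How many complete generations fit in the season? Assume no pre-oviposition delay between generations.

2 generations

Weekly DD (7 × max(0, T̄ − 13.8)): 110.6, 0.0, 21.0, 69.3, 0.0, 103.6, 91.7, 74.2, 34.3, 0.0, 125.3, 48.3, 54.6, 81.2, 88.2, 42.7.
Season total = 945.0 DD.
Complete generations = ⌊945.0 / 360⌋ = 2.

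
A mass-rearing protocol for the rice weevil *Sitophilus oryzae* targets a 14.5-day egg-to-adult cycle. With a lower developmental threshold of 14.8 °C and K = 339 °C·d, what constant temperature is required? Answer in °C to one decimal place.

Required daily accumulation = 339 / 14.5 = 23.379 DD/day.
T = T_base + 23.379 = 14.8 + 23.379 = 38.179 ≈ 38.2 °C.

38.2 °C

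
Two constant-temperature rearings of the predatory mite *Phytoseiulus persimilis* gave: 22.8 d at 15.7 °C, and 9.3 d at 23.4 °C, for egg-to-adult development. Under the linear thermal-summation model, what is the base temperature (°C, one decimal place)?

Under the model K = D·(T − T_b), so D₁·(T₁ − T_b) = D₂·(T₂ − T_b).
22.8·(15.7 − T_b) = 9.3·(23.4 − T_b)
T_b = (22.8·15.7 − 9.3·23.4) / (22.8 − 9.3) = 140.34 / 13.5 = 10.396 °C ≈ 10.4 °C.

10.4 °C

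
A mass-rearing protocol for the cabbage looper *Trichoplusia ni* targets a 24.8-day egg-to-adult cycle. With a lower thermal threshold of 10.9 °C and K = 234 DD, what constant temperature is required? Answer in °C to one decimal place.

Required daily accumulation = 234 / 24.8 = 9.435 DD/day.
T = T_base + 9.435 = 10.9 + 9.435 = 20.335 ≈ 20.3 °C.

20.3 °C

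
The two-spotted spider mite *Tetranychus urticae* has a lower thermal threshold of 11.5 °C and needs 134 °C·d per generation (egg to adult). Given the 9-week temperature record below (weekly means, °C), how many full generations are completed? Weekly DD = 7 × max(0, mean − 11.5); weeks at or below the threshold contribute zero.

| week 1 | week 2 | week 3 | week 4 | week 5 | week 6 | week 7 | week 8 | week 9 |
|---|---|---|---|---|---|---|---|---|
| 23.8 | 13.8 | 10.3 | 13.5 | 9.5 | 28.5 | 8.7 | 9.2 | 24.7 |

Weekly DD (7 × max(0, T̄ − 11.5)): 86.1, 16.1, 0.0, 14.0, 0.0, 119.0, 0.0, 0.0, 92.4.
Season total = 327.6 DD.
Complete generations = ⌊327.6 / 134⌋ = 2.

2 generations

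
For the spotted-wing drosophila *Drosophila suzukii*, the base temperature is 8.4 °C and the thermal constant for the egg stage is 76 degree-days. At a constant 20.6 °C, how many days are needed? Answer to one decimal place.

6.2 days

Daily accumulation = 20.6 − 8.4 = 12.2 DD/day.
Duration = 76 / 12.2 = 6.230 ≈ 6.2 days.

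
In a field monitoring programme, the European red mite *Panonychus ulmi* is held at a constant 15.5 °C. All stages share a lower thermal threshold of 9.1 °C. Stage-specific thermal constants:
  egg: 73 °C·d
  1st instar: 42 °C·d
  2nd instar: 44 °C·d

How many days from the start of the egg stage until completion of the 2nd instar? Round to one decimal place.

24.8 days

Daily accumulation at 15.5 °C = 15.5 − 9.1 = 6.4 DD/day.
Total K = 73 + 42 + 44 = 159 DD.
Total duration = 159 / 6.4 = 24.844 ≈ 24.8 days.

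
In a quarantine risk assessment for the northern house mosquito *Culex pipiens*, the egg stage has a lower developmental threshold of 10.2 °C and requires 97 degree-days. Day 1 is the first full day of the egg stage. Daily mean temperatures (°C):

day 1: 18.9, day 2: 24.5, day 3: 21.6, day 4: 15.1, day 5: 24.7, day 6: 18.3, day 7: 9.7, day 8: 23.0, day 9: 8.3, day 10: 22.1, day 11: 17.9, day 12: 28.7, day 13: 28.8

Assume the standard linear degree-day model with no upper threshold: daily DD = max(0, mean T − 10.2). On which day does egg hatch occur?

day 12

Daily DD above 10.2 °C: 8.7, 14.3, 11.4, 4.9, 14.5, 8.1, 0.0, 12.8, 0.0, 11.9, 7.7, 18.5, 18.6.
Cumulative: 8.7, 23.0, 34.4, 39.3, 53.8, 61.9, 61.9, 74.7, 74.7, 86.6, 94.3, 112.8, 131.4.
The total first reaches 97 DD on day 12.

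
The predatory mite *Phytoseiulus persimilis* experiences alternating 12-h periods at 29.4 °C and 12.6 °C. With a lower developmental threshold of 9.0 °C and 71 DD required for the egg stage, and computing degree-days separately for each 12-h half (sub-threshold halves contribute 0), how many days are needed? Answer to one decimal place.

5.9 days

Day half: max(0, 29.4 − 9.0) × 0.5 = 20.4 × 0.5 = 10.20 DD.
Night half: max(0, 12.6 − 9.0) × 0.5 = 3.6 × 0.5 = 1.80 DD.
Per 24 h: 12.00 DD/day.
Duration = 71 / 12.00 = 5.917 ≈ 5.9 days.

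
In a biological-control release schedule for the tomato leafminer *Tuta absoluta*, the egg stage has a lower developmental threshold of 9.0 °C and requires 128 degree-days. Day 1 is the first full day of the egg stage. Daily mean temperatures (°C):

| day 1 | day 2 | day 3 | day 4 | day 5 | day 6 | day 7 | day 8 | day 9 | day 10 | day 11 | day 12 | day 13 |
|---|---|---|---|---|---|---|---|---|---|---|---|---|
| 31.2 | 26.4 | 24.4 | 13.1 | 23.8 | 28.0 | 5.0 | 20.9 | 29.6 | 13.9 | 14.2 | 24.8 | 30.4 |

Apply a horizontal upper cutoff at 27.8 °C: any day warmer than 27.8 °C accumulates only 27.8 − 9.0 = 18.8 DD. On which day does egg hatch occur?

day 11

Daily DD above 9.0 °C (capped at 18.8): 18.8, 17.4, 15.4, 4.1, 14.8, 18.8, 0.0, 11.9, 18.8, 4.9, 5.2, 15.8, 18.8.
Cumulative: 18.8, 36.2, 51.6, 55.7, 70.5, 89.3, 89.3, 101.2, 120.0, 124.9, 130.1, 145.9, 164.7.
The total first reaches 128 DD on day 11.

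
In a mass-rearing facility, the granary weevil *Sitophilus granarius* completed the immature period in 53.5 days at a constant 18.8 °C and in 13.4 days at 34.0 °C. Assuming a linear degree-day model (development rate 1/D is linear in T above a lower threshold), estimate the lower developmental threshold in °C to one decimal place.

Under the model K = D·(T − T_b), so D₁·(T₁ − T_b) = D₂·(T₂ − T_b).
53.5·(18.8 − T_b) = 13.4·(34.0 − T_b)
T_b = (53.5·18.8 − 13.4·34.0) / (53.5 − 13.4) = 550.20 / 40.1 = 13.721 °C ≈ 13.7 °C.

13.7 °C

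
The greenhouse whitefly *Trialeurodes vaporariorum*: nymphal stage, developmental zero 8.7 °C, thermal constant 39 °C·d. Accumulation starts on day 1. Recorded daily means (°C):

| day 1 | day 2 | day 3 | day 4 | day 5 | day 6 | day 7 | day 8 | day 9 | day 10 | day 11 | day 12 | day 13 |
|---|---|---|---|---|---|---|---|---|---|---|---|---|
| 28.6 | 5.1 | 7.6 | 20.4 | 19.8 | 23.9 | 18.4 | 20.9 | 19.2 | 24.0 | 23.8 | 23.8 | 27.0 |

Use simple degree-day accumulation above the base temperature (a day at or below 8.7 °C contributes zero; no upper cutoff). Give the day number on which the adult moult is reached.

Daily DD above 8.7 °C: 19.9, 0.0, 0.0, 11.7, 11.1, 15.2, 9.7, 12.2, 10.5, 15.3, 15.1, 15.1, 18.3.
Cumulative: 19.9, 19.9, 19.9, 31.6, 42.7, 57.9, 67.6, 79.8, 90.3, 105.6, 120.7, 135.8, 154.1.
The total first reaches 39 DD on day 5.

day 5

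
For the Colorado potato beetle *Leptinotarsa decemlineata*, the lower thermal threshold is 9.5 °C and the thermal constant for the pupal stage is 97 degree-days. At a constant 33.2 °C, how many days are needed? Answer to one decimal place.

Daily accumulation = 33.2 − 9.5 = 23.7 DD/day.
Duration = 97 / 23.7 = 4.093 ≈ 4.1 days.

4.1 days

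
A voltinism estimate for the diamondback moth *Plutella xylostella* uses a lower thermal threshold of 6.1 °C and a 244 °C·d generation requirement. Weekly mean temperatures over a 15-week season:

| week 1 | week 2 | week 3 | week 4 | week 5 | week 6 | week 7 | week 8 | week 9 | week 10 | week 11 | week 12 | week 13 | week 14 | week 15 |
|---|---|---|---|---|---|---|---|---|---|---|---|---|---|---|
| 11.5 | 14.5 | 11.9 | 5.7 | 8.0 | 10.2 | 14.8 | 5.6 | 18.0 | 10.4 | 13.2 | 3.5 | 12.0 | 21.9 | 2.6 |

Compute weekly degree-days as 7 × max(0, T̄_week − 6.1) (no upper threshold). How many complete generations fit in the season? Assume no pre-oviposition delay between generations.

Weekly DD (7 × max(0, T̄ − 6.1)): 37.8, 58.8, 40.6, 0.0, 13.3, 28.7, 60.9, 0.0, 83.3, 30.1, 49.7, 0.0, 41.3, 110.6, 0.0.
Season total = 555.1 DD.
Complete generations = ⌊555.1 / 244⌋ = 2.

2 generations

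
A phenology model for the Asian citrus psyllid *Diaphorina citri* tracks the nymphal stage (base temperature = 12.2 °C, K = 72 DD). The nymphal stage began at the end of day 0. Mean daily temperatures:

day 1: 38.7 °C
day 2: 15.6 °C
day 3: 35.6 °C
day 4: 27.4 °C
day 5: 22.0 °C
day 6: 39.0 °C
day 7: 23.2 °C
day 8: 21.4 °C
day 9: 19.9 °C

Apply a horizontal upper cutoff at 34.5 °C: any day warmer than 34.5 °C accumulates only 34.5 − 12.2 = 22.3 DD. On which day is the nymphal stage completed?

Daily DD above 12.2 °C (capped at 22.3): 22.3, 3.4, 22.3, 15.2, 9.8, 22.3, 11.0, 9.2, 7.7.
Cumulative: 22.3, 25.7, 48.0, 63.2, 73.0, 95.3, 106.3, 115.5, 123.2.
The total first reaches 72 DD on day 5.

day 5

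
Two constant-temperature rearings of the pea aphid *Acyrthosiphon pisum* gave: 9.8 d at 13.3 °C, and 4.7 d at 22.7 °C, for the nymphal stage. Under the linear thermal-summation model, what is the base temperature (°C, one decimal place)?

Under the model K = D·(T − T_b), so D₁·(T₁ − T_b) = D₂·(T₂ − T_b).
9.8·(13.3 − T_b) = 4.7·(22.7 − T_b)
T_b = (9.8·13.3 − 4.7·22.7) / (9.8 − 4.7) = 23.65 / 5.1 = 4.637 °C ≈ 4.6 °C.

4.6 °C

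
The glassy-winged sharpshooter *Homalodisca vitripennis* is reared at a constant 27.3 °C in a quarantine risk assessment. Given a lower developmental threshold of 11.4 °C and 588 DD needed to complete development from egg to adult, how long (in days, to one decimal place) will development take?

37.0 days

Daily accumulation = 27.3 − 11.4 = 15.9 DD/day.
Duration = 588 / 15.9 = 36.981 ≈ 37.0 days.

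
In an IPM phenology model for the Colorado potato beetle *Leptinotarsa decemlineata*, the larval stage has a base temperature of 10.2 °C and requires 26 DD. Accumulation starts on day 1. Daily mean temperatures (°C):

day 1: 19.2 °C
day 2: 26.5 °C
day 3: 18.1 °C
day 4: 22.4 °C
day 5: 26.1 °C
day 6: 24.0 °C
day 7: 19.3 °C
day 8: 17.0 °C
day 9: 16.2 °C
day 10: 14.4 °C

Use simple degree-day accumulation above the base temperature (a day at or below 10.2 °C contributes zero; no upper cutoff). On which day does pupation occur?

Daily DD above 10.2 °C: 9.0, 16.3, 7.9, 12.2, 15.9, 13.8, 9.1, 6.8, 6.0, 4.2.
Cumulative: 9.0, 25.3, 33.2, 45.4, 61.3, 75.1, 84.2, 91.0, 97.0, 101.2.
The total first reaches 26 DD on day 3.

day 3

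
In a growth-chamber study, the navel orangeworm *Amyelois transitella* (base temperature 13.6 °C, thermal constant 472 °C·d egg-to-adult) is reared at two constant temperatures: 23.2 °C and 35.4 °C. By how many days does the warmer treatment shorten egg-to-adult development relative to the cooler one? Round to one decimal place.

27.5 days

At 23.2 °C: 472 / (23.2 − 13.6) = 472 / 9.6 = 49.167 d.
At 35.4 °C: 472 / (35.4 − 13.6) = 472 / 21.8 = 21.651 d.
Difference = |49.167 − 21.651| = 27.515 ≈ 27.5 days.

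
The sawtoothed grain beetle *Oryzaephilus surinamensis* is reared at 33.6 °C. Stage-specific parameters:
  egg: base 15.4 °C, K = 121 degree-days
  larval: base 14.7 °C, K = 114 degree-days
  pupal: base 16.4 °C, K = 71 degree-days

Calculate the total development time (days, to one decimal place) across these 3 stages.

16.8 days

egg: 121 / (33.6 − 15.4) = 121 / 18.2 = 6.648 d.
larval: 114 / (33.6 − 14.7) = 114 / 18.9 = 6.032 d.
pupal: 71 / (33.6 − 16.4) = 71 / 17.2 = 4.128 d.
Sum = 16.808 ≈ 16.8 days.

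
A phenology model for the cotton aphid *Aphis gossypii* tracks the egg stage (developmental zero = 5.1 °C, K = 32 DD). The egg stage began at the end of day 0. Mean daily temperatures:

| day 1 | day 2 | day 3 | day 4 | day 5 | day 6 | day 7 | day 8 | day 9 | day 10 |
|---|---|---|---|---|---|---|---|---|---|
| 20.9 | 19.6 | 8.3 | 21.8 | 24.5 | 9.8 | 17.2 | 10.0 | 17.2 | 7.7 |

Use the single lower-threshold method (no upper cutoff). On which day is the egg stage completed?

day 3

Daily DD above 5.1 °C: 15.8, 14.5, 3.2, 16.7, 19.4, 4.7, 12.1, 4.9, 12.1, 2.6.
Cumulative: 15.8, 30.3, 33.5, 50.2, 69.6, 74.3, 86.4, 91.3, 103.4, 106.0.
The total first reaches 32 DD on day 3.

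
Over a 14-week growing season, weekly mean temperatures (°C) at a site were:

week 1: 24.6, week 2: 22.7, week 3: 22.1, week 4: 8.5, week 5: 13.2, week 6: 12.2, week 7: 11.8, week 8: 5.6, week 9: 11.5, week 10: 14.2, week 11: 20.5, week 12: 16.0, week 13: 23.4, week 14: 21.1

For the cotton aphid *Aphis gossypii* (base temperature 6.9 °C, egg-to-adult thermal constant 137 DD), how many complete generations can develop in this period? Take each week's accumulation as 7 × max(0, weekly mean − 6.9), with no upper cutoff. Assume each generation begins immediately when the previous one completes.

Weekly DD (7 × max(0, T̄ − 6.9)): 123.9, 110.6, 106.4, 11.2, 44.1, 37.1, 34.3, 0.0, 32.2, 51.1, 95.2, 63.7, 115.5, 99.4.
Season total = 924.7 DD.
Complete generations = ⌊924.7 / 137⌋ = 6.

6 generations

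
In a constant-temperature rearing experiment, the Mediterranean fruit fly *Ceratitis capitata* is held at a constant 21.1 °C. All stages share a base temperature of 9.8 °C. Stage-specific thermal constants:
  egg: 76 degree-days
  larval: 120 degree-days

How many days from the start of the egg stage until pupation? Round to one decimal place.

Daily accumulation at 21.1 °C = 21.1 − 9.8 = 11.3 DD/day.
Total K = 76 + 120 = 196 DD.
Total duration = 196 / 11.3 = 17.345 ≈ 17.3 days.

17.3 days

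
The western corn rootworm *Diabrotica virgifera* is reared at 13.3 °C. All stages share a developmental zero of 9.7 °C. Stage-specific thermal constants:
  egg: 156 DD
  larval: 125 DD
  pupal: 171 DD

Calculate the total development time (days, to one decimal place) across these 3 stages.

125.6 days

Daily accumulation at 13.3 °C = 13.3 − 9.7 = 3.6 DD/day.
Total K = 156 + 125 + 171 = 452 DD.
Total duration = 452 / 3.6 = 125.556 ≈ 125.6 days.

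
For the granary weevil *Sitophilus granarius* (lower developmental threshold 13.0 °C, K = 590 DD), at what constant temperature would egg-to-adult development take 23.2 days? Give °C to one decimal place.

Required daily accumulation = 590 / 23.2 = 25.431 DD/day.
T = T_base + 25.431 = 13.0 + 25.431 = 38.431 ≈ 38.4 °C.

38.4 °C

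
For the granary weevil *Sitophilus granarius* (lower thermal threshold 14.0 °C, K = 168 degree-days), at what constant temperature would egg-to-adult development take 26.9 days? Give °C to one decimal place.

Required daily accumulation = 168 / 26.9 = 6.245 DD/day.
T = T_base + 6.245 = 14.0 + 6.245 = 20.245 ≈ 20.2 °C.

20.2 °C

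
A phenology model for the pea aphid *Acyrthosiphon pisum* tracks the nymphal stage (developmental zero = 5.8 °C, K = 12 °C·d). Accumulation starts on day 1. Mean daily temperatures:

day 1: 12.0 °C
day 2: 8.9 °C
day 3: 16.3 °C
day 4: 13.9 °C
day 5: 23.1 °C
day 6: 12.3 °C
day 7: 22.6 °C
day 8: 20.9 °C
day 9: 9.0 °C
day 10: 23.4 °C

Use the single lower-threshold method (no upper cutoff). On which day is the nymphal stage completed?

Daily DD above 5.8 °C: 6.2, 3.1, 10.5, 8.1, 17.3, 6.5, 16.8, 15.1, 3.2, 17.6.
Cumulative: 6.2, 9.3, 19.8, 27.9, 45.2, 51.7, 68.5, 83.6, 86.8, 104.4.
The total first reaches 12 DD on day 3.

day 3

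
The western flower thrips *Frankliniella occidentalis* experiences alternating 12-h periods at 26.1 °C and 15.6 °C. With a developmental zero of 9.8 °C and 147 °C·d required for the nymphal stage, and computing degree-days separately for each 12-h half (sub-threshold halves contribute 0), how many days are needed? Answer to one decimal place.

13.3 days

Day half: max(0, 26.1 − 9.8) × 0.5 = 16.3 × 0.5 = 8.15 DD.
Night half: max(0, 15.6 − 9.8) × 0.5 = 5.8 × 0.5 = 2.90 DD.
Per 24 h: 11.05 DD/day.
Duration = 147 / 11.05 = 13.303 ≈ 13.3 days.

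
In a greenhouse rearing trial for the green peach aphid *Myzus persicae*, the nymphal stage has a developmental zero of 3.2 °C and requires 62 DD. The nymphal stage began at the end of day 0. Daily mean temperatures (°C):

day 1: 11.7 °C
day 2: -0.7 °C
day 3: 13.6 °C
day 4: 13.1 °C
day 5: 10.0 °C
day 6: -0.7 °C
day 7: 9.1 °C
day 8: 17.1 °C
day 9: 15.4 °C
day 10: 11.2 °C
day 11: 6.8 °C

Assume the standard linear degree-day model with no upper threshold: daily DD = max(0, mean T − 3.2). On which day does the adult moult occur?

day 9

Daily DD above 3.2 °C: 8.5, 0.0, 10.4, 9.9, 6.8, 0.0, 5.9, 13.9, 12.2, 8.0, 3.6.
Cumulative: 8.5, 8.5, 18.9, 28.8, 35.6, 35.6, 41.5, 55.4, 67.6, 75.6, 79.2.
The total first reaches 62 DD on day 9.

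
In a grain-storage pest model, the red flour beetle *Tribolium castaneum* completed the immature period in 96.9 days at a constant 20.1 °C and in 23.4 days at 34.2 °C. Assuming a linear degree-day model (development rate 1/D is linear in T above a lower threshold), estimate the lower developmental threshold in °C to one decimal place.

Equal thermal constants: D₁(T₁ − T_b) = D₂(T₂ − T_b).
96.9·(20.1 − T_b) = 23.4·(34.2 − T_b)
T_b = (96.9·20.1 − 23.4·34.2) / (96.9 − 23.4) = 1147.41 / 73.5 = 15.611 °C ≈ 15.6 °C.

15.6 °C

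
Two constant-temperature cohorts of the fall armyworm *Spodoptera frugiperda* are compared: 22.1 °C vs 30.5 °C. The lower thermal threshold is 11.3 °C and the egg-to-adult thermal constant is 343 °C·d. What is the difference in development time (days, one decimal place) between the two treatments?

At 22.1 °C: 343 / (22.1 − 11.3) = 343 / 10.8 = 31.759 d.
At 30.5 °C: 343 / (30.5 − 11.3) = 343 / 19.2 = 17.865 d.
Difference = |31.759 − 17.865| = 13.895 ≈ 13.9 days.

13.9 days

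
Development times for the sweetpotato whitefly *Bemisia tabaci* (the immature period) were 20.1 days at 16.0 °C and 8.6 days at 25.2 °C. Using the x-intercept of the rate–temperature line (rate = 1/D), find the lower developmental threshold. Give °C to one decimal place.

Under the model K = D·(T − T_b), so D₁·(T₁ − T_b) = D₂·(T₂ − T_b).
20.1·(16.0 − T_b) = 8.6·(25.2 − T_b)
T_b = (20.1·16.0 − 8.6·25.2) / (20.1 − 8.6) = 104.88 / 11.5 = 9.120 °C ≈ 9.1 °C.

9.1 °C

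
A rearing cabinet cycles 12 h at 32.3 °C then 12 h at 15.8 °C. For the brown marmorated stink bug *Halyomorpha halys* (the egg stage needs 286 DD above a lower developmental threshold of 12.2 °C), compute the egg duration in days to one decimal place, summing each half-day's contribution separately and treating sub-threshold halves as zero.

24.1 days

Day half: max(0, 32.3 − 12.2) × 0.5 = 20.1 × 0.5 = 10.05 DD.
Night half: max(0, 15.8 − 12.2) × 0.5 = 3.6 × 0.5 = 1.80 DD.
Per 24 h: 11.85 DD/day.
Duration = 286 / 11.85 = 24.135 ≈ 24.1 days.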